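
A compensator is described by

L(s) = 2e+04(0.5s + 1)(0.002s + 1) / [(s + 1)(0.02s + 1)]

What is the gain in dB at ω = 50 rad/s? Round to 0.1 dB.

At ω = 50 rad/s:
zero (1 + j50·0.5) = 1 + j25 → |·| ≈ 25.02, ∠ ≈ 87.71°
zero (1 + j50·0.002) = 1 + j0.1 → |·| ≈ 1.005, ∠ ≈ 5.71°
pole (1 + j50·1) = 1 + j50 → |·| ≈ 50.01, ∠ ≈ 88.85°
pole (1 + j50·0.02) = 1 + j1 → |·| ≈ 1.4142, ∠ ≈ 45.00°
|L| = 2e+04 · 25.02 · 1.005 / (50.01 · 1.4142) ≈ 7110.8
Gain = 20 log₁₀(7110.8) ≈ 77.04 dB

77.0 dB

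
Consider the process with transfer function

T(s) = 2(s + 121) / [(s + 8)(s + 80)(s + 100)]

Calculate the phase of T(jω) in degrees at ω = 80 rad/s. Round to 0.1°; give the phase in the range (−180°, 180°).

-134.5°

At s = jω = j80:
zero (s+121): 121 + j80 → |·| = √(121²+80²) = √21041 ≈ 145.06, ∠ = arctan(80/121) ≈ 33.47°
pole (s+8): 8 + j80 → |·| = √(8²+80²) = √6464 ≈ 80.399, ∠ = arctan(80/8) ≈ 84.29°
pole (s+80): 80 + j80 → |·| = √(80²+80²) = √12800 ≈ 113.14, ∠ = arctan(80/80) ≈ 45.00°
pole (s+100): 100 + j80 → |·| = √(100²+80²) = √16400 ≈ 128.06, ∠ = arctan(80/100) ≈ 38.66°
∠T = 33.47° − 167.95° = -134.48°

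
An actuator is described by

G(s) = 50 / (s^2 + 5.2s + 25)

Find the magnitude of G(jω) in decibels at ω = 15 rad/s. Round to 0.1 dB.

-12.7 dB

At s = jω = j15:
quadratic: (j15)² + 5.2·j15 + 25 = -200 + j78 → |·| ≈ 214.67, ∠ ≈ 158.69°
|G| = 50 / 214.67 ≈ 0.23292
Gain = 20 log₁₀(0.23292) ≈ -12.66 dB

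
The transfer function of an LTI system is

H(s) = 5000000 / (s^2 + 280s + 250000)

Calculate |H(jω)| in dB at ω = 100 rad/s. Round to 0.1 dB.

26.3 dB

At s = jω = j100:
quadratic: (j100)² + 280·j100 + 250000 = 240000 + j28000 → |·| ≈ 2.4163e+05, ∠ ≈ 6.65°
|H| = 5000000 / 2.4163e+05 ≈ 20.693
Gain = 20 log₁₀(20.693) ≈ 26.32 dB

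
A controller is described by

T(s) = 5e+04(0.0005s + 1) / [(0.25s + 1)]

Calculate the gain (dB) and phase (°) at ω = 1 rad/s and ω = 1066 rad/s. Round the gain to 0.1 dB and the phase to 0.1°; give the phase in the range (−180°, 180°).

ω = 1: 93.7 dB, -14.0°; ω = 1066: 46.6 dB, -61.7°

At ω = 1 rad/s:
zero (1 + j1·0.0005) = 1 + j0.0005 → |·| ≈ 1, ∠ ≈ 0.03°
pole (1 + j1·0.25) = 1 + j0.25 → |·| ≈ 1.0308, ∠ ≈ 14.04°
|T| = 5e+04 · 1 / (1.0308) ≈ 48506
Gain = 20 log₁₀(48506) ≈ 93.72 dB
∠T = (0.03°) − (14.04°) = -14.01°

At ω = 1066 rad/s:
zero (1 + j1066·0.0005) = 1 + j0.533 → |·| ≈ 1.1332, ∠ ≈ 28.06°
pole (1 + j1066·0.25) = 1 + j266.5 → |·| ≈ 266.5, ∠ ≈ 89.79°
|T| = 5e+04 · 1.1332 / (266.5) ≈ 212.61
Gain = 20 log₁₀(212.61) ≈ 46.55 dB
∠T = (28.06°) − (89.79°) = -61.73°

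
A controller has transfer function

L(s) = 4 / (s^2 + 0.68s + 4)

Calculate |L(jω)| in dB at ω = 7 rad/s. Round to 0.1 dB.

At s = jω = j7:
quadratic: (j7)² + 0.68·j7 + 4 = -45 + j4.76 → |·| ≈ 45.251, ∠ ≈ 173.96°
|L| = 4 / 45.251 ≈ 0.088396
Gain = 20 log₁₀(0.088396) ≈ -21.07 dB

-21.1 dB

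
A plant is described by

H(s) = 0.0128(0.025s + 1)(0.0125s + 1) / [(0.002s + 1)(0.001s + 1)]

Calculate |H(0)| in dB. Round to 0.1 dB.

H(0) = 0.0128 · 1 / 1 = 0.0128
20 log₁₀(0.0128) ≈ -37.86 dB

-37.9 dB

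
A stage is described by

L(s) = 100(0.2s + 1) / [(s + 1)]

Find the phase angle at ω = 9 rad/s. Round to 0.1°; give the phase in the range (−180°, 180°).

-22.7°

At ω = 9 rad/s:
zero (1 + j9·0.2) = 1 + j1.8 → |·| ≈ 2.0591, ∠ ≈ 60.95°
pole (1 + j9·1) = 1 + j9 → |·| ≈ 9.0554, ∠ ≈ 83.66°
∠L = (60.95°) − (83.66°) = -22.71°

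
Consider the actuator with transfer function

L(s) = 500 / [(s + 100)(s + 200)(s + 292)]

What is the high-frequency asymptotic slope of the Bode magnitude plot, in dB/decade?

-60 dB/decade

Each pole contributes −20 dB/decade at high frequency; each zero contributes +20 dB/decade.
Net: 0 zero(s) − 3 pole(s) → -60 dB/decade.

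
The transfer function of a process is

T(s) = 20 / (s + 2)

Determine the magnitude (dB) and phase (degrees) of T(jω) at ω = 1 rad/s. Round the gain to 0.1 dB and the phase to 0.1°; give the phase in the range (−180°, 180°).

At s = jω = j1:
pole (s+2): 2 + j1 → |·| = √(2²+1²) = √5 ≈ 2.2361, ∠ = arctan(1/2) ≈ 26.57°
|T| = 20 / 2.2361 ≈ 8.9441
Gain = 20 log₁₀(8.9441) ≈ 19.03 dB
∠T = 0.00° − 26.57° = -26.57°

19.0 dB, -26.6°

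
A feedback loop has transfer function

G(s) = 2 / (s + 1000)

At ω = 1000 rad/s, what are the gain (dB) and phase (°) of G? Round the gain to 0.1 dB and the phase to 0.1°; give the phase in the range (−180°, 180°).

At s = jω = j1000:
pole (s+1000): 1000 + j1000 → |·| = √(1000²+1000²) = √2000000 ≈ 1414.2, ∠ = arctan(1000/1000) ≈ 45.00°
|G| = 2 / 1414.2 ≈ 0.0014142
Gain = 20 log₁₀(0.0014142) ≈ -56.99 dB
∠G = 0.00° − 45.00° = -45.00°

-57.0 dB, -45.0°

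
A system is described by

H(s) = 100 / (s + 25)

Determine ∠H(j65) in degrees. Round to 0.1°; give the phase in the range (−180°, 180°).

-69.0°

At s = jω = j65:
pole (s+25): 25 + j65 → |·| = √(25²+65²) = √4850 ≈ 69.642, ∠ = arctan(65/25) ≈ 68.96°
∠H = 0.00° − 68.96° = -68.96°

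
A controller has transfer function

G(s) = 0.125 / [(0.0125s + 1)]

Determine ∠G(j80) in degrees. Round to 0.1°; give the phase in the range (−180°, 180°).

-45.0°

At ω = 80 rad/s:
pole (1 + j80·0.0125) = 1 + j1 → |·| ≈ 1.4142, ∠ ≈ 45.00°
∠G = (0°) − (45.00°) = -45.00°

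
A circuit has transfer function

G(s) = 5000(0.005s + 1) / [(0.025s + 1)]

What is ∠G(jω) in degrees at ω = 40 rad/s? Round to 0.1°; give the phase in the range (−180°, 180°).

At ω = 40 rad/s:
zero (1 + j40·0.005) = 1 + j0.2 → |·| ≈ 1.0198, ∠ ≈ 11.31°
pole (1 + j40·0.025) = 1 + j1 → |·| ≈ 1.4142, ∠ ≈ 45.00°
∠G = (11.31°) − (45.00°) = -33.69°

-33.7°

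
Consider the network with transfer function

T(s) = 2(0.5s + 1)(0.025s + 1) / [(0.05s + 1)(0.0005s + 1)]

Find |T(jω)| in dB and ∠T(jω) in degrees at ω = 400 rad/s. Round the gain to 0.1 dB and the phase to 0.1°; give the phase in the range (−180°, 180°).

At ω = 400 rad/s:
zero (1 + j400·0.5) = 1 + j200 → |·| ≈ 200, ∠ ≈ 89.71°
zero (1 + j400·0.025) = 1 + j10 → |·| ≈ 10.05, ∠ ≈ 84.29°
pole (1 + j400·0.05) = 1 + j20 → |·| ≈ 20.025, ∠ ≈ 87.14°
pole (1 + j400·0.0005) = 1 + j0.2 → |·| ≈ 1.0198, ∠ ≈ 11.31°
|T| = 2 · 200 · 10.05 / (20.025 · 1.0198) ≈ 196.85
Gain = 20 log₁₀(196.85) ≈ 45.88 dB
∠T = (89.71° + 84.29°) − (87.14° + 11.31°) = 75.55°

45.9 dB, 75.6°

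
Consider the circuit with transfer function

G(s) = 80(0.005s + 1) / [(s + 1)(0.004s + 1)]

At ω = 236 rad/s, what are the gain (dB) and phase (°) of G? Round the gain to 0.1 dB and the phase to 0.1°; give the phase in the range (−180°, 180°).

At ω = 236 rad/s:
zero (1 + j236·0.005) = 1 + j1.18 → |·| ≈ 1.5467, ∠ ≈ 49.72°
pole (1 + j236·1) = 1 + j236 → |·| ≈ 236, ∠ ≈ 89.76°
pole (1 + j236·0.004) = 1 + j0.944 → |·| ≈ 1.3752, ∠ ≈ 43.35°
|G| = 80 · 1.5467 / (236 · 1.3752) ≈ 0.38126
Gain = 20 log₁₀(0.38126) ≈ -8.38 dB
∠G = (49.72°) − (89.76° + 43.35°) = -83.39°

-8.4 dB, -83.4°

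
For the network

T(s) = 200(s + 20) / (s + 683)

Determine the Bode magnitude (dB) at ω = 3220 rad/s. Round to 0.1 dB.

45.8 dB

At s = jω = j3220:
zero (s+20): 20 + j3220 → |·| = √(20²+3220²) = √10368800 ≈ 3220.1, ∠ = arctan(3220/20) ≈ 89.64°
pole (s+683): 683 + j3220 → |·| = √(683²+3220²) = √10834889 ≈ 3291.6, ∠ = arctan(3220/683) ≈ 78.02°
|T| = 200 · 3220.1 / 3291.6 ≈ 195.66
Gain = 20 log₁₀(195.66) ≈ 45.83 dB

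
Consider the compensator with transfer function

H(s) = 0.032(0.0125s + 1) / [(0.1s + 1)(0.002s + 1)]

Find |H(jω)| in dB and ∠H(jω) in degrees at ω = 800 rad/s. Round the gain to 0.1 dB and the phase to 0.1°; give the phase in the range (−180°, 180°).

-53.4 dB, -63.0°

At ω = 800 rad/s:
zero (1 + j800·0.0125) = 1 + j10 → |·| ≈ 10.05, ∠ ≈ 84.29°
pole (1 + j800·0.1) = 1 + j80 → |·| ≈ 80.006, ∠ ≈ 89.28°
pole (1 + j800·0.002) = 1 + j1.6 → |·| ≈ 1.8868, ∠ ≈ 57.99°
|H| = 0.032 · 10.05 / (80.006 · 1.8868) ≈ 0.0021304
Gain = 20 log₁₀(0.0021304) ≈ -53.43 dB
∠H = (84.29°) − (89.28° + 57.99°) = -62.98°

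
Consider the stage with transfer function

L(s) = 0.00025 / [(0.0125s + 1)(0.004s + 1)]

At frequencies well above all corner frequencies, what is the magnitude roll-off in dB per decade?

-40 dB/decade

Each pole contributes −20 dB/decade at high frequency; each zero contributes +20 dB/decade.
Net: 0 zero(s) − 2 pole(s) → -40 dB/decade.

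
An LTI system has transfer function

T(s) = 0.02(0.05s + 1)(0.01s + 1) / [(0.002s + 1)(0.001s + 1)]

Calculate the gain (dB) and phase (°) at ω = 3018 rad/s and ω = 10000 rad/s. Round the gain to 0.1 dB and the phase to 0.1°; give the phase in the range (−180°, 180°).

ω = 3018: 13.4 dB, 25.5°; ω = 10000: 13.9 dB, 7.9°

At ω = 3018 rad/s:
zero (1 + j3018·0.05) = 1 + j150.9 → |·| ≈ 150.9, ∠ ≈ 89.62°
zero (1 + j3018·0.01) = 1 + j30.18 → |·| ≈ 30.197, ∠ ≈ 88.10°
pole (1 + j3018·0.002) = 1 + j6.036 → |·| ≈ 6.1183, ∠ ≈ 80.59°
pole (1 + j3018·0.001) = 1 + j3.018 → |·| ≈ 3.1794, ∠ ≈ 71.67°
|T| = 0.02 · 150.9 · 30.197 / (6.1183 · 3.1794) ≈ 4.685
Gain = 20 log₁₀(4.685) ≈ 13.41 dB
∠T = (89.62° + 88.10°) − (80.59° + 71.67°) = 25.46°

At ω = 10000 rad/s:
zero (1 + j10000·0.05) = 1 + j500 → |·| ≈ 500, ∠ ≈ 89.89°
zero (1 + j10000·0.01) = 1 + j100 → |·| ≈ 100, ∠ ≈ 89.43°
pole (1 + j10000·0.002) = 1 + j20 → |·| ≈ 20.025, ∠ ≈ 87.14°
pole (1 + j10000·0.001) = 1 + j10 → |·| ≈ 10.05, ∠ ≈ 84.29°
|T| = 0.02 · 500 · 100 / (20.025 · 10.05) ≈ 4.9689
Gain = 20 log₁₀(4.9689) ≈ 13.93 dB
∠T = (89.89° + 89.43°) − (87.14° + 84.29°) = 7.89°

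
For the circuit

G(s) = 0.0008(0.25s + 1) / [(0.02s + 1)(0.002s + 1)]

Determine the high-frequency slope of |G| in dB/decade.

-20 dB/decade

Each pole contributes −20 dB/decade at high frequency; each zero contributes +20 dB/decade.
Net: 1 zero(s) − 2 pole(s) → -20 dB/decade.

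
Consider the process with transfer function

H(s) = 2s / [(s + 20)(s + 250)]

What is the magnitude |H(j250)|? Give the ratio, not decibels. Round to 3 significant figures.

At s = jω = j250:
zero at origin: s = j250 → |·| = 250, ∠ = 90.00°
pole (s+20): 20 + j250 → |·| = √(20²+250²) = √62900 ≈ 250.8, ∠ = arctan(250/20) ≈ 85.43°
pole (s+250): 250 + j250 → |·| = √(250²+250²) = √125000 ≈ 353.55, ∠ = arctan(250/250) ≈ 45.00°
|H| = 2 · 250 / 88670 ≈ 0.0056389

0.00564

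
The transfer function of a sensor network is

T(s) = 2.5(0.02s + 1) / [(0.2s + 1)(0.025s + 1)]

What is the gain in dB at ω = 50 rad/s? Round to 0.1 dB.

At ω = 50 rad/s:
zero (1 + j50·0.02) = 1 + j1 → |·| ≈ 1.4142, ∠ ≈ 45.00°
pole (1 + j50·0.2) = 1 + j10 → |·| ≈ 10.05, ∠ ≈ 84.29°
pole (1 + j50·0.025) = 1 + j1.25 → |·| ≈ 1.6008, ∠ ≈ 51.34°
|T| = 2.5 · 1.4142 / (10.05 · 1.6008) ≈ 0.21976
Gain = 20 log₁₀(0.21976) ≈ -13.16 dB

-13.2 dB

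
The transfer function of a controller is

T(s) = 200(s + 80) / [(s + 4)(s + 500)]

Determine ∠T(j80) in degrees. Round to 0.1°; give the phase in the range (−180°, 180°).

At s = jω = j80:
zero (s+80): 80 + j80 → |·| = √(80²+80²) = √12800 ≈ 113.14, ∠ = arctan(80/80) ≈ 45.00°
pole (s+4): 4 + j80 → |·| = √(4²+80²) = √6416 ≈ 80.1, ∠ = arctan(80/4) ≈ 87.14°
pole (s+500): 500 + j80 → |·| = √(500²+80²) = √256400 ≈ 506.36, ∠ = arctan(80/500) ≈ 9.09°
∠T = 45.00° − 96.23° = -51.23°

-51.2°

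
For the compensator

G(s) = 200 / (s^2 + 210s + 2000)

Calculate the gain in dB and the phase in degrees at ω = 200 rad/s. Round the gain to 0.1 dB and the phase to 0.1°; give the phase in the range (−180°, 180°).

Substitute s = j200:
Numerator: 200 = 200 + j0
Denominator: (j200)^2 + 210(j200) + 2000 = -38000 + j42000
|N| = √(200² + 0²) ≈ 200, ∠N ≈ 0.00°
|D| = √(38000² + 42000²) ≈ 56639, ∠D ≈ 132.14°
|G| = 200 / 56639 ≈ 0.0035311
Gain = 20 log₁₀(0.0035311) ≈ -49.04 dB
∠G = 0.00° − 132.14° = -132.14°

-49.0 dB, -132.1°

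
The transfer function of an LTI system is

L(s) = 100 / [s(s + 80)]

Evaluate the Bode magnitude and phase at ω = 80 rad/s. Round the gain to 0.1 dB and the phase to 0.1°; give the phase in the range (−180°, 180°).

At s = jω = j80:
pole (s+80): 80 + j80 → |·| = √(80²+80²) = √12800 ≈ 113.14, ∠ = arctan(80/80) ≈ 45.00°
pole at origin: |s| = 80, ∠ = 90.00° (in denominator)
|L| = 100 / 9051.2 ≈ 0.011048
Gain = 20 log₁₀(0.011048) ≈ -39.13 dB
∠L = 0.00° − 135.00° = -135.00°

-39.1 dB, -135.0°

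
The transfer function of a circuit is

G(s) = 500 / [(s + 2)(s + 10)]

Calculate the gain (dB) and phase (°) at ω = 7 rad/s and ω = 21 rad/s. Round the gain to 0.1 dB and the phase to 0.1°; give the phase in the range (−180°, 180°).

ω = 7: 15.0 dB, -109.0°; ω = 21: 0.2 dB, -149.1°

At s = jω = j7:
pole (s+2): 2 + j7 → |·| = √(2²+7²) = √53 ≈ 7.2801, ∠ = arctan(7/2) ≈ 74.05°
pole (s+10): 10 + j7 → |·| = √(10²+7²) = √149 ≈ 12.207, ∠ = arctan(7/10) ≈ 34.99°
|G| = 500 / 88.868 ≈ 5.6263
Gain = 20 log₁₀(5.6263) ≈ 15.00 dB
∠G = 0.00° − 109.04° = -109.04°

At s = jω = j21:
pole (s+2): 2 + j21 → |·| = √(2²+21²) = √445 ≈ 21.095, ∠ = arctan(21/2) ≈ 84.56°
pole (s+10): 10 + j21 → |·| = √(10²+21²) = √541 ≈ 23.259, ∠ = arctan(21/10) ≈ 64.54°
|G| = 500 / 490.65 ≈ 1.0191
Gain = 20 log₁₀(1.0191) ≈ 0.16 dB
∠G = 0.00° − 149.10° = -149.10°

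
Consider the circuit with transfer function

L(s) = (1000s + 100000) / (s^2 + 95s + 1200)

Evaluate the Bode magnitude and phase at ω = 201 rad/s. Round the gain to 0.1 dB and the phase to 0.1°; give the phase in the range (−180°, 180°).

14.2 dB, -90.5°

Substitute s = j201:
Numerator: 1000(j201) + 100000 = 100000 + j201000
Denominator: (j201)^2 + 95(j201) + 1200 = -39201 + j19095
|N| = √(100000² + 201000²) ≈ 2.245e+05, ∠N ≈ 63.55°
|D| = √(39201² + 19095²) ≈ 43604, ∠D ≈ 154.03°
|L| = 2.245e+05 / 43604 ≈ 5.1486
Gain = 20 log₁₀(5.1486) ≈ 14.23 dB
∠L = 63.55° − 154.03° = -90.48°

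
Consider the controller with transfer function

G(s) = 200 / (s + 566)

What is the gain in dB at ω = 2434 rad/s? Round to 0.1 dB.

Substitute s = j2434:
Numerator: 200 = 200 + j0
Denominator: (j2434) + 566 = 566 + j2434
|N| = √(200² + 0²) ≈ 200, ∠N ≈ 0.00°
|D| = √(566² + 2434²) ≈ 2498.9, ∠D ≈ 76.91°
|G| = 200 / 2498.9 ≈ 0.080035
Gain = 20 log₁₀(0.080035) ≈ -21.93 dB

-21.9 dB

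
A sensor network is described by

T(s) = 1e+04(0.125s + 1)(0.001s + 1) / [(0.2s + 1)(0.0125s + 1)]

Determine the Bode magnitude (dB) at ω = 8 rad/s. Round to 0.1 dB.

77.5 dB

At ω = 8 rad/s:
zero (1 + j8·0.125) = 1 + j1 → |·| ≈ 1.4142, ∠ ≈ 45.00°
zero (1 + j8·0.001) = 1 + j0.008 → |·| ≈ 1, ∠ ≈ 0.46°
pole (1 + j8·0.2) = 1 + j1.6 → |·| ≈ 1.8868, ∠ ≈ 57.99°
pole (1 + j8·0.0125) = 1 + j0.1 → |·| ≈ 1.005, ∠ ≈ 5.71°
|T| = 1e+04 · 1.4142 · 1 / (1.8868 · 1.005) ≈ 7457.9
Gain = 20 log₁₀(7457.9) ≈ 77.45 dB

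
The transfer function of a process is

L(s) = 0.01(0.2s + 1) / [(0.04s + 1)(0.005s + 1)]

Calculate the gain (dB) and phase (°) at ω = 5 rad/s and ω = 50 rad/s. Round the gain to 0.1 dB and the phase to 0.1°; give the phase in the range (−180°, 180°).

At ω = 5 rad/s:
zero (1 + j5·0.2) = 1 + j1 → |·| ≈ 1.4142, ∠ ≈ 45.00°
pole (1 + j5·0.04) = 1 + j0.2 → |·| ≈ 1.0198, ∠ ≈ 11.31°
pole (1 + j5·0.005) = 1 + j0.025 → |·| ≈ 1.0003, ∠ ≈ 1.43°
|L| = 0.01 · 1.4142 / (1.0198 · 1.0003) ≈ 0.013863
Gain = 20 log₁₀(0.013863) ≈ -37.16 dB
∠L = (45.00°) − (11.31° + 1.43°) = 32.26°

At ω = 50 rad/s:
zero (1 + j50·0.2) = 1 + j10 → |·| ≈ 10.05, ∠ ≈ 84.29°
pole (1 + j50·0.04) = 1 + j2 → |·| ≈ 2.2361, ∠ ≈ 63.43°
pole (1 + j50·0.005) = 1 + j0.25 → |·| ≈ 1.0308, ∠ ≈ 14.04°
|L| = 0.01 · 10.05 / (2.2361 · 1.0308) ≈ 0.043601
Gain = 20 log₁₀(0.043601) ≈ -27.21 dB
∠L = (84.29°) − (63.43° + 14.04°) = 6.82°

ω = 5: -37.2 dB, 32.3°; ω = 50: -27.2 dB, 6.8°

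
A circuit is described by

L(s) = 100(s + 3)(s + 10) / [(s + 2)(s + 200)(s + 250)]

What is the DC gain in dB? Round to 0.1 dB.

L(0) = 100·3·10 / (2·200·250) = 0.03
20 log₁₀(0.03) ≈ -30.46 dB

-30.5 dB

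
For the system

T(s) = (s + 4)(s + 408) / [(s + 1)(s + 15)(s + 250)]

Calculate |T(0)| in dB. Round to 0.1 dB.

T(0) = 1·4·408 / (1·15·250) = 0.4352
20 log₁₀(0.4352) ≈ -7.23 dB

-7.2 dB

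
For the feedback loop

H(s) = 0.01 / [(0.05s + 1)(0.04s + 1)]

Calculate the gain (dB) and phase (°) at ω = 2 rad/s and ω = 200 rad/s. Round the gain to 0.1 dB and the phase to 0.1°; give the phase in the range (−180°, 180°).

At ω = 2 rad/s:
pole (1 + j2·0.05) = 1 + j0.1 → |·| ≈ 1.005, ∠ ≈ 5.71°
pole (1 + j2·0.04) = 1 + j0.08 → |·| ≈ 1.0032, ∠ ≈ 4.57°
|H| = 0.01 · 1 / (1.005 · 1.0032) ≈ 0.0099185
Gain = 20 log₁₀(0.0099185) ≈ -40.07 dB
∠H = (0°) − (5.71° + 4.57°) = -10.28°

At ω = 200 rad/s:
pole (1 + j200·0.05) = 1 + j10 → |·| ≈ 10.05, ∠ ≈ 84.29°
pole (1 + j200·0.04) = 1 + j8 → |·| ≈ 8.0623, ∠ ≈ 82.87°
|H| = 0.01 · 1 / (10.05 · 8.0623) ≈ 0.00012342
Gain = 20 log₁₀(0.00012342) ≈ -78.17 dB
∠H = (0°) − (84.29° + 82.87°) = -167.16°

ω = 2: -40.1 dB, -10.3°; ω = 200: -78.2 dB, -167.2°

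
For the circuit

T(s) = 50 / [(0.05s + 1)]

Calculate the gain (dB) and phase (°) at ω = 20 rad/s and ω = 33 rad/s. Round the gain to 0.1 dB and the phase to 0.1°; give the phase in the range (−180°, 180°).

At ω = 20 rad/s:
pole (1 + j20·0.05) = 1 + j1 → |·| ≈ 1.4142, ∠ ≈ 45.00°
|T| = 50 · 1 / (1.4142) ≈ 35.356
Gain = 20 log₁₀(35.356) ≈ 30.97 dB
∠T = (0°) − (45.00°) = -45.00°

At ω = 33 rad/s:
pole (1 + j33·0.05) = 1 + j1.65 → |·| ≈ 1.9294, ∠ ≈ 58.78°
|T| = 50 · 1 / (1.9294) ≈ 25.915
Gain = 20 log₁₀(25.915) ≈ 28.27 dB
∠T = (0°) − (58.78°) = -58.78°

ω = 20: 31.0 dB, -45.0°; ω = 33: 28.3 dB, -58.8°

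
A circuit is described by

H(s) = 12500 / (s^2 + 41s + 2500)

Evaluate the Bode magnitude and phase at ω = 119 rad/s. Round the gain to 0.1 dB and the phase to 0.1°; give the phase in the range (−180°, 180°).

-0.1 dB, -157.3°

At s = jω = j119:
quadratic: (j119)² + 41·j119 + 2500 = -11661 + j4879 → |·| ≈ 12641, ∠ ≈ 157.30°
|H| = 12500 / 12641 ≈ 0.98885
Gain = 20 log₁₀(0.98885) ≈ -0.10 dB
∠H = 0.00° − 157.30° = -157.30°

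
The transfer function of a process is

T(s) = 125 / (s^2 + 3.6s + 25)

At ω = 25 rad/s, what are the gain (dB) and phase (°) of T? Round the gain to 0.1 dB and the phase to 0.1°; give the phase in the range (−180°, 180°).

-13.7 dB, -171.5°

At s = jω = j25:
quadratic: (j25)² + 3.6·j25 + 25 = -600 + j90 → |·| ≈ 606.71, ∠ ≈ 171.47°
|T| = 125 / 606.71 ≈ 0.20603
Gain = 20 log₁₀(0.20603) ≈ -13.72 dB
∠T = 0.00° − 171.47° = -171.47°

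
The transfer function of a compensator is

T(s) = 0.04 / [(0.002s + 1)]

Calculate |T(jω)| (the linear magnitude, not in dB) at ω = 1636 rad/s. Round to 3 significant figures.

At ω = 1636 rad/s:
pole (1 + j1636·0.002) = 1 + j3.272 → |·| ≈ 3.4214, ∠ ≈ 73.01°
|T| = 0.04 · 1 / (3.4214) ≈ 0.011691

0.0117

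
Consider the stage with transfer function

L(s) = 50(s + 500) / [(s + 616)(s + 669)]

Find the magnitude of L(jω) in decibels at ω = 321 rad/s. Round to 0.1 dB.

At s = jω = j321:
zero (s+500): 500 + j321 → |·| = √(500²+321²) = √353041 ≈ 594.17, ∠ = arctan(321/500) ≈ 32.70°
pole (s+616): 616 + j321 → |·| = √(616²+321²) = √482497 ≈ 694.62, ∠ = arctan(321/616) ≈ 27.52°
pole (s+669): 669 + j321 → |·| = √(669²+321²) = √550602 ≈ 742.03, ∠ = arctan(321/669) ≈ 25.63°
|L| = 50 · 594.17 / 5.1543e+05 ≈ 0.057638
Gain = 20 log₁₀(0.057638) ≈ -24.79 dB

-24.8 dB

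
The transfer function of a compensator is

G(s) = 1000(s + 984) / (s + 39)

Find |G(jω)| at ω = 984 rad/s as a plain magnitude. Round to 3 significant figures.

At s = jω = j984:
zero (s+984): 984 + j984 → |·| = √(984²+984²) = √1936512 ≈ 1391.6, ∠ = arctan(984/984) ≈ 45.00°
pole (s+39): 39 + j984 → |·| = √(39²+984²) = √969777 ≈ 984.77, ∠ = arctan(984/39) ≈ 87.73°
|G| = 1000 · 1391.6 / 984.77 ≈ 1413.1

1.41e+03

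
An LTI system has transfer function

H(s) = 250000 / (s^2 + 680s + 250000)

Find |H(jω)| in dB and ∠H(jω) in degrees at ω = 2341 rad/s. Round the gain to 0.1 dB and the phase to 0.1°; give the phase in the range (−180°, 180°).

At s = jω = j2341:
quadratic: (j2341)² + 680·j2341 + 250000 = -5230281 + j1591880 → |·| ≈ 5.4672e+06, ∠ ≈ 163.07°
|H| = 250000 / 5.4672e+06 ≈ 0.045727
Gain = 20 log₁₀(0.045727) ≈ -26.80 dB
∠H = 0.00° − 163.07° = -163.07°

-26.8 dB, -163.1°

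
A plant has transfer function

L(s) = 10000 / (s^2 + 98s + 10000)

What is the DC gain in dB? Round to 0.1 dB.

L(0) = 10000 / 10000 = 1
20 log₁₀(1) ≈ 0.00 dB

0.0 dB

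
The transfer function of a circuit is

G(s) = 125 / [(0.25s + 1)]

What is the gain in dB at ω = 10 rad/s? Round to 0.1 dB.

At ω = 10 rad/s:
pole (1 + j10·0.25) = 1 + j2.5 → |·| ≈ 2.6926, ∠ ≈ 68.20°
|G| = 125 · 1 / (2.6926) ≈ 46.424
Gain = 20 log₁₀(46.424) ≈ 33.33 dB

33.3 dB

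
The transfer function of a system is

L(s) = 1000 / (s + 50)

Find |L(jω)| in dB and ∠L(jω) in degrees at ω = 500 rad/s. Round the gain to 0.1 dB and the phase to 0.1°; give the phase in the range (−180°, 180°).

At s = jω = j500:
pole (s+50): 50 + j500 → |·| = √(50²+500²) = √252500 ≈ 502.49, ∠ = arctan(500/50) ≈ 84.29°
|L| = 1000 / 502.49 ≈ 1.9901
Gain = 20 log₁₀(1.9901) ≈ 5.98 dB
∠L = 0.00° − 84.29° = -84.29°

6.0 dB, -84.3°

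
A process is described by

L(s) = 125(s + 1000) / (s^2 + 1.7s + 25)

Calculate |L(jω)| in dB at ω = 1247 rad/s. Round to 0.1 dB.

-17.8 dB

At s = jω = j1247:
zero (s+1000): 1000 + j1247 → |·| = √(1000²+1247²) = √2555009 ≈ 1598.4, ∠ = arctan(1247/1000) ≈ 51.27°
quadratic: (j1247)² + 1.7·j1247 + 25 = -1554984 + j2119.9 → |·| ≈ 1.555e+06, ∠ ≈ 179.92°
|L| = 125 · 1598.4 / 1.555e+06 ≈ 0.12849
Gain = 20 log₁₀(0.12849) ≈ -17.82 dB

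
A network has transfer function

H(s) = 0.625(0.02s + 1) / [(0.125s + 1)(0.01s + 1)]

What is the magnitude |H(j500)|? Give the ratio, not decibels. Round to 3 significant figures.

0.0197

At ω = 500 rad/s:
zero (1 + j500·0.02) = 1 + j10 → |·| ≈ 10.05, ∠ ≈ 84.29°
pole (1 + j500·0.125) = 1 + j62.5 → |·| ≈ 62.508, ∠ ≈ 89.08°
pole (1 + j500·0.01) = 1 + j5 → |·| ≈ 5.099, ∠ ≈ 78.69°
|H| = 0.625 · 10.05 / (62.508 · 5.099) ≈ 0.019707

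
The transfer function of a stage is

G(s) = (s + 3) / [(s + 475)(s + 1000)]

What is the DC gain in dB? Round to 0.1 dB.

G(0) = 1·3 / (475·1000) ≈ 6.3158e-06
20 log₁₀(6.3158e-06) ≈ -103.99 dB

-104.0 dB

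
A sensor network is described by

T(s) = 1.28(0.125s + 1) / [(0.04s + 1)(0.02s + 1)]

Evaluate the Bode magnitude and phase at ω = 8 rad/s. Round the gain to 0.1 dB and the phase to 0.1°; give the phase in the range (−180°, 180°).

At ω = 8 rad/s:
zero (1 + j8·0.125) = 1 + j1 → |·| ≈ 1.4142, ∠ ≈ 45.00°
pole (1 + j8·0.04) = 1 + j0.32 → |·| ≈ 1.05, ∠ ≈ 17.74°
pole (1 + j8·0.02) = 1 + j0.16 → |·| ≈ 1.0127, ∠ ≈ 9.09°
|T| = 1.28 · 1.4142 / (1.05 · 1.0127) ≈ 1.7024
Gain = 20 log₁₀(1.7024) ≈ 4.62 dB
∠T = (45.00°) − (17.74° + 9.09°) = 18.17°

4.6 dB, 18.2°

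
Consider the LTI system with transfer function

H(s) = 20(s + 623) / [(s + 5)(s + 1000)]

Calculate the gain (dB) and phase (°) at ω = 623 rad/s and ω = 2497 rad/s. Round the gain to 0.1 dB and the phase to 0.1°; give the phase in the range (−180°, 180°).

ω = 623: -32.4 dB, -76.5°; ω = 2497: -42.3 dB, -82.1°

At s = jω = j623:
zero (s+623): 623 + j623 → |·| = √(623²+623²) = √776258 ≈ 881.06, ∠ = arctan(623/623) ≈ 45.00°
pole (s+5): 5 + j623 → |·| = √(5²+623²) = √388154 ≈ 623.02, ∠ = arctan(623/5) ≈ 89.54°
pole (s+1000): 1000 + j623 → |·| = √(1000²+623²) = √1388129 ≈ 1178.2, ∠ = arctan(623/1000) ≈ 31.92°
|H| = 20 · 881.06 / 7.3404e+05 ≈ 0.024006
Gain = 20 log₁₀(0.024006) ≈ -32.39 dB
∠H = 45.00° − 121.46° = -76.46°

At s = jω = j2497:
zero (s+623): 623 + j2497 → |·| = √(623²+2497²) = √6623138 ≈ 2573.5, ∠ = arctan(2497/623) ≈ 75.99°
pole (s+5): 5 + j2497 → |·| = √(5²+2497²) = √6235034 ≈ 2497, ∠ = arctan(2497/5) ≈ 89.89°
pole (s+1000): 1000 + j2497 → |·| = √(1000²+2497²) = √7235009 ≈ 2689.8, ∠ = arctan(2497/1000) ≈ 68.17°
|H| = 20 · 2573.5 / 6.7164e+06 ≈ 0.0076633
Gain = 20 log₁₀(0.0076633) ≈ -42.31 dB
∠H = 75.99° − 158.06° = -82.07°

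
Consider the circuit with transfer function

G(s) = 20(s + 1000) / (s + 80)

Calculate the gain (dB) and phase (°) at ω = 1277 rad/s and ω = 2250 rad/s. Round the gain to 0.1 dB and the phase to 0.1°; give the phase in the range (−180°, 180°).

ω = 1277: 28.1 dB, -34.5°; ω = 2250: 26.8 dB, -21.9°

At s = jω = j1277:
zero (s+1000): 1000 + j1277 → |·| = √(1000²+1277²) = √2630729 ≈ 1622, ∠ = arctan(1277/1000) ≈ 51.94°
pole (s+80): 80 + j1277 → |·| = √(80²+1277²) = √1637129 ≈ 1279.5, ∠ = arctan(1277/80) ≈ 86.42°
|G| = 20 · 1622 / 1279.5 ≈ 25.354
Gain = 20 log₁₀(25.354) ≈ 28.08 dB
∠G = 51.94° − 86.42° = -34.48°

At s = jω = j2250:
zero (s+1000): 1000 + j2250 → |·| = √(1000²+2250²) = √6062500 ≈ 2462.2, ∠ = arctan(2250/1000) ≈ 66.04°
pole (s+80): 80 + j2250 → |·| = √(80²+2250²) = √5068900 ≈ 2251.4, ∠ = arctan(2250/80) ≈ 87.96°
|G| = 20 · 2462.2 / 2251.4 ≈ 21.873
Gain = 20 log₁₀(21.873) ≈ 26.80 dB
∠G = 66.04° − 87.96° = -21.92°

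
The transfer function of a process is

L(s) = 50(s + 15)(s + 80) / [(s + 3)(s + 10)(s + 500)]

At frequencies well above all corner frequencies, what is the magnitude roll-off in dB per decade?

Each pole contributes −20 dB/decade at high frequency; each zero contributes +20 dB/decade.
Net: 2 zero(s) − 3 pole(s) → -20 dB/decade.

-20 dB/decade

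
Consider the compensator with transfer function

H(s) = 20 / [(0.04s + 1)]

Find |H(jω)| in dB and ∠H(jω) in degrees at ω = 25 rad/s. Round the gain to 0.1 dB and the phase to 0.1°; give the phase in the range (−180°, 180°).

23.0 dB, -45.0°

At ω = 25 rad/s:
pole (1 + j25·0.04) = 1 + j1 → |·| ≈ 1.4142, ∠ ≈ 45.00°
|H| = 20 · 1 / (1.4142) ≈ 14.142
Gain = 20 log₁₀(14.142) ≈ 23.01 dB
∠H = (0°) − (45.00°) = -45.00°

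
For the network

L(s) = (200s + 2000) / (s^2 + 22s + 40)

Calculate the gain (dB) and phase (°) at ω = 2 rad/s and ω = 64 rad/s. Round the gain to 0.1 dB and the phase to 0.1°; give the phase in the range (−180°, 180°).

ω = 2: 31.1 dB, -39.4°; ω = 64: 9.6 dB, -79.7°

Substitute s = j2:
Numerator: 200(j2) + 2000 = 2000 + j400
Denominator: (j2)^2 + 22(j2) + 40 = 36 + j44
|N| = √(2000² + 400²) ≈ 2039.6, ∠N ≈ 11.31°
|D| = √(36² + 44²) ≈ 56.851, ∠D ≈ 50.71°
|L| = 2039.6 / 56.851 ≈ 35.876
Gain = 20 log₁₀(35.876) ≈ 31.10 dB
∠L = 11.31° − 50.71° = -39.40°

Substitute s = j64:
Numerator: 200(j64) + 2000 = 2000 + j12800
Denominator: (j64)^2 + 22(j64) + 40 = -4056 + j1408
|N| = √(2000² + 12800²) ≈ 12955, ∠N ≈ 81.12°
|D| = √(4056² + 1408²) ≈ 4293.4, ∠D ≈ 160.86°
|L| = 12955 / 4293.4 ≈ 3.0174
Gain = 20 log₁₀(3.0174) ≈ 9.59 dB
∠L = 81.12° − 160.86° = -79.74°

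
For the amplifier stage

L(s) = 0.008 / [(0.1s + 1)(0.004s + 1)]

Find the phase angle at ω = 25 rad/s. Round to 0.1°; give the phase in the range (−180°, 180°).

At ω = 25 rad/s:
pole (1 + j25·0.1) = 1 + j2.5 → |·| ≈ 2.6926, ∠ ≈ 68.20°
pole (1 + j25·0.004) = 1 + j0.1 → |·| ≈ 1.005, ∠ ≈ 5.71°
∠L = (0°) − (68.20° + 5.71°) = -73.91°

-73.9°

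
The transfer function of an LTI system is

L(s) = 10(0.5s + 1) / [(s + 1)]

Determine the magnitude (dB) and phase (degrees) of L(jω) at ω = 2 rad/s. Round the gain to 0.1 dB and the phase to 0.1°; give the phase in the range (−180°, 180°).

16.0 dB, -18.4°

At ω = 2 rad/s:
zero (1 + j2·0.5) = 1 + j1 → |·| ≈ 1.4142, ∠ ≈ 45.00°
pole (1 + j2·1) = 1 + j2 → |·| ≈ 2.2361, ∠ ≈ 63.43°
|L| = 10 · 1.4142 / (2.2361) ≈ 6.3244
Gain = 20 log₁₀(6.3244) ≈ 16.02 dB
∠L = (45.00°) − (63.43°) = -18.43°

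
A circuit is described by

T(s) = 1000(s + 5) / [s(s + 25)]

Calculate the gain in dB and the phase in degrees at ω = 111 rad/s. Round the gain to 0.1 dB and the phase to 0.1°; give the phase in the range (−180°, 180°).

18.9 dB, -79.9°

At s = jω = j111:
zero (s+5): 5 + j111 → |·| = √(5²+111²) = √12346 ≈ 111.11, ∠ = arctan(111/5) ≈ 87.42°
pole (s+25): 25 + j111 → |·| = √(25²+111²) = √12946 ≈ 113.78, ∠ = arctan(111/25) ≈ 77.31°
pole at origin: |s| = 111, ∠ = 90.00° (in denominator)
|T| = 1000 · 111.11 / 12630 ≈ 8.7973
Gain = 20 log₁₀(8.7973) ≈ 18.89 dB
∠T = 87.42° − 167.31° = -79.89°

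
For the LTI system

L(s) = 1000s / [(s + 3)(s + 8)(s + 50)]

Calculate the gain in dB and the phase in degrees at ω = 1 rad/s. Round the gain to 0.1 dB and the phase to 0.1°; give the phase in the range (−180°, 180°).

-2.1 dB, 63.3°

At s = jω = j1:
zero at origin: s = j1 → |·| = 1, ∠ = 90.00°
pole (s+3): 3 + j1 → |·| = √(3²+1²) = √10 ≈ 3.1623, ∠ = arctan(1/3) ≈ 18.43°
pole (s+8): 8 + j1 → |·| = √(8²+1²) = √65 ≈ 8.0623, ∠ = arctan(1/8) ≈ 7.13°
pole (s+50): 50 + j1 → |·| = √(50²+1²) = √2501 ≈ 50.01, ∠ = arctan(1/50) ≈ 1.15°
|L| = 1000 · 1 / 1275 ≈ 0.78431
Gain = 20 log₁₀(0.78431) ≈ -2.11 dB
∠L = 90.00° − 26.71° = 63.29°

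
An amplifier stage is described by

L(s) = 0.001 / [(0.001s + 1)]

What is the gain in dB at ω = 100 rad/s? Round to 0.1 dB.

At ω = 100 rad/s:
pole (1 + j100·0.001) = 1 + j0.1 → |·| ≈ 1.005, ∠ ≈ 5.71°
|L| = 0.001 · 1 / (1.005) ≈ 0.00099502
Gain = 20 log₁₀(0.00099502) ≈ -60.04 dB

-60.0 dB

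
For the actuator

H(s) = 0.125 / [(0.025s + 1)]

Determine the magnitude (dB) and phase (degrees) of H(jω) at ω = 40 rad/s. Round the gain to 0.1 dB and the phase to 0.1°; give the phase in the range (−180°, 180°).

At ω = 40 rad/s:
pole (1 + j40·0.025) = 1 + j1 → |·| ≈ 1.4142, ∠ ≈ 45.00°
|H| = 0.125 · 1 / (1.4142) ≈ 0.088389
Gain = 20 log₁₀(0.088389) ≈ -21.07 dB
∠H = (0°) − (45.00°) = -45.00°

-21.1 dB, -45.0°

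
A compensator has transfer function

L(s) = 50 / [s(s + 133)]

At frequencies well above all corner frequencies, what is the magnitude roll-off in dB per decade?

-40 dB/decade

Each pole contributes −20 dB/decade at high frequency; each zero contributes +20 dB/decade.
Net: 0 zero(s) − 2 pole(s) → -40 dB/decade.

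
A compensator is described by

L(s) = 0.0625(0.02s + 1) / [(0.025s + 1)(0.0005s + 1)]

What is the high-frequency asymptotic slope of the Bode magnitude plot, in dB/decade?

-20 dB/decade

Each pole contributes −20 dB/decade at high frequency; each zero contributes +20 dB/decade.
Net: 1 zero(s) − 2 pole(s) → -20 dB/decade.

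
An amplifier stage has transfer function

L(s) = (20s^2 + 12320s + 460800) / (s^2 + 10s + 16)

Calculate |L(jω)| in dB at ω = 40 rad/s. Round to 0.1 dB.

Substitute s = j40:
Numerator: 20(j40)^2 + 12320(j40) + 460800 = 428800 + j492800
Denominator: (j40)^2 + 10(j40) + 16 = -1584 + j400
|N| = √(428800² + 492800²) ≈ 6.5324e+05, ∠N ≈ 48.97°
|D| = √(1584² + 400²) ≈ 1633.7, ∠D ≈ 165.83°
|L| = 6.5324e+05 / 1633.7 ≈ 399.85
Gain = 20 log₁₀(399.85) ≈ 52.04 dB

52.0 dB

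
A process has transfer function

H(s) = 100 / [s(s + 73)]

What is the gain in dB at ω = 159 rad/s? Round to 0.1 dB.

At s = jω = j159:
pole (s+73): 73 + j159 → |·| = √(73²+159²) = √30610 ≈ 174.96, ∠ = arctan(159/73) ≈ 65.34°
pole at origin: |s| = 159, ∠ = 90.00° (in denominator)
|H| = 100 / 27819 ≈ 0.0035947
Gain = 20 log₁₀(0.0035947) ≈ -48.89 dB

-48.9 dB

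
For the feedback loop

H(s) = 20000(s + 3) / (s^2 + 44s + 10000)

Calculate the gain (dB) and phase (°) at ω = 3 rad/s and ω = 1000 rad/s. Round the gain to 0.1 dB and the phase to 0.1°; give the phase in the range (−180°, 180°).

ω = 3: 18.6 dB, 44.2°; ω = 1000: 26.1 dB, -87.6°

At s = jω = j3:
zero (s+3): 3 + j3 → |·| = √(3²+3²) = √18 ≈ 4.2426, ∠ = arctan(3/3) ≈ 45.00°
quadratic: (j3)² + 44·j3 + 10000 = 9991 + j132 → |·| ≈ 9991.9, ∠ ≈ 0.76°
|H| = 20000 · 4.2426 / 9991.9 ≈ 8.4921
Gain = 20 log₁₀(8.4921) ≈ 18.58 dB
∠H = 45.00° − 0.76° = 44.24°

At s = jω = j1000:
zero (s+3): 3 + j1000 → |·| = √(3²+1000²) = √1000009 ≈ 1000, ∠ = arctan(1000/3) ≈ 89.83°
quadratic: (j1000)² + 44·j1000 + 10000 = -990000 + j44000 → |·| ≈ 9.9098e+05, ∠ ≈ 177.46°
|H| = 20000 · 1000 / 9.9098e+05 ≈ 20.182
Gain = 20 log₁₀(20.182) ≈ 26.10 dB
∠H = 89.83° − 177.46° = -87.63°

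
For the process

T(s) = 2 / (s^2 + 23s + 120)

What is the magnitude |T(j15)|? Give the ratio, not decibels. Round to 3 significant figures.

Substitute s = j15:
Numerator: 2 = 2 + j0
Denominator: (j15)^2 + 23(j15) + 120 = -105 + j345
|N| = √(2² + 0²) ≈ 2, ∠N ≈ 0.00°
|D| = √(105² + 345²) ≈ 360.62, ∠D ≈ 106.93°
|T| = 2 / 360.62 ≈ 0.005546

0.00555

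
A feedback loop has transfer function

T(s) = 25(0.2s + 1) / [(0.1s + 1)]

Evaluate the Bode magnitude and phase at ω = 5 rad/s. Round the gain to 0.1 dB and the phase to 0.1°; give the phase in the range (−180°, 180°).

30.0 dB, 18.4°

At ω = 5 rad/s:
zero (1 + j5·0.2) = 1 + j1 → |·| ≈ 1.4142, ∠ ≈ 45.00°
pole (1 + j5·0.1) = 1 + j0.5 → |·| ≈ 1.118, ∠ ≈ 26.57°
|T| = 25 · 1.4142 / (1.118) ≈ 31.623
Gain = 20 log₁₀(31.623) ≈ 30.00 dB
∠T = (45.00°) − (26.57°) = 18.43°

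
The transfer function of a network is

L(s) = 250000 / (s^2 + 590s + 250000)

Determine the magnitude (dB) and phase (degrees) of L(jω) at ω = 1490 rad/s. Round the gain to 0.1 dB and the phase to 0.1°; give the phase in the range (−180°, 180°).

-18.7 dB, -156.0°

At s = jω = j1490:
quadratic: (j1490)² + 590·j1490 + 250000 = -1970100 + j879100 → |·| ≈ 2.1573e+06, ∠ ≈ 155.95°
|L| = 250000 / 2.1573e+06 ≈ 0.11589
Gain = 20 log₁₀(0.11589) ≈ -18.72 dB
∠L = 0.00° − 155.95° = -155.95°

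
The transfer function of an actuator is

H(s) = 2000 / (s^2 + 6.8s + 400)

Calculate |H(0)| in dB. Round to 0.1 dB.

14.0 dB

H(0) = 2000 / 400 = 5
20 log₁₀(5) ≈ 13.98 dB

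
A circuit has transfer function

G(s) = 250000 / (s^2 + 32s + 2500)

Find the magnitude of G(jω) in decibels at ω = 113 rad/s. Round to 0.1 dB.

27.2 dB

At s = jω = j113:
quadratic: (j113)² + 32·j113 + 2500 = -10269 + j3616 → |·| ≈ 10887, ∠ ≈ 160.60°
|G| = 250000 / 10887 ≈ 22.963
Gain = 20 log₁₀(22.963) ≈ 27.22 dB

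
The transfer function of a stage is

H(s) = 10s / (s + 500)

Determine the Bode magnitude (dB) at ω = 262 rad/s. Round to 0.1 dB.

13.3 dB

At s = jω = j262:
zero at origin: s = j262 → |·| = 262, ∠ = 90.00°
pole (s+500): 500 + j262 → |·| = √(500²+262²) = √318644 ≈ 564.49, ∠ = arctan(262/500) ≈ 27.65°
|H| = 10 · 262 / 564.49 ≈ 4.6414
Gain = 20 log₁₀(4.6414) ≈ 13.33 dB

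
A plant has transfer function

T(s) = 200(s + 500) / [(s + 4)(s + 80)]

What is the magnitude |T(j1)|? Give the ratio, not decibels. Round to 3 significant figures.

303

At s = jω = j1:
zero (s+500): 500 + j1 → |·| = √(500²+1²) = √250001 ≈ 500, ∠ = arctan(1/500) ≈ 0.11°
pole (s+4): 4 + j1 → |·| = √(4²+1²) = √17 ≈ 4.1231, ∠ = arctan(1/4) ≈ 14.04°
pole (s+80): 80 + j1 → |·| = √(80²+1²) = √6401 ≈ 80.006, ∠ = arctan(1/80) ≈ 0.72°
|T| = 200 · 500 / 329.87 ≈ 303.15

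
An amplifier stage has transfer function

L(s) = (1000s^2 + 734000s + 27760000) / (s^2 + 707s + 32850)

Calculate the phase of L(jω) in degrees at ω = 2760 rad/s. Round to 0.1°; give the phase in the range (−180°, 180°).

-0.5°

Substitute s = j2760:
Numerator: 1000(j2760)^2 + 734000(j2760) + 27760000 = -7589840000 + j2025840000
Denominator: (j2760)^2 + 707(j2760) + 32850 = -7584750 + j1951320
|N| = √(7589840000² + 2025840000²) ≈ 7.8556e+09, ∠N ≈ 165.06°
|D| = √(7584750² + 1951320²) ≈ 7.8317e+06, ∠D ≈ 165.57°
∠L = 165.06° − 165.57° = -0.51°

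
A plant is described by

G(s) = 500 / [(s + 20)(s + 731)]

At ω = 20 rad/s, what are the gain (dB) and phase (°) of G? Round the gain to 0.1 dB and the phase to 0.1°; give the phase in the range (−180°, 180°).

At s = jω = j20:
pole (s+20): 20 + j20 → |·| = √(20²+20²) = √800 ≈ 28.284, ∠ = arctan(20/20) ≈ 45.00°
pole (s+731): 731 + j20 → |·| = √(731²+20²) = √534761 ≈ 731.27, ∠ = arctan(20/731) ≈ 1.57°
|G| = 500 / 20683 ≈ 0.024174
Gain = 20 log₁₀(0.024174) ≈ -32.33 dB
∠G = 0.00° − 46.57° = -46.57°

-32.3 dB, -46.6°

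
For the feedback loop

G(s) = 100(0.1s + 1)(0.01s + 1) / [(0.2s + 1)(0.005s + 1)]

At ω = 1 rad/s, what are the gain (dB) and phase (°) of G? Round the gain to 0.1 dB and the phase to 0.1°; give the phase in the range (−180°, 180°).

At ω = 1 rad/s:
zero (1 + j1·0.1) = 1 + j0.1 → |·| ≈ 1.005, ∠ ≈ 5.71°
zero (1 + j1·0.01) = 1 + j0.01 → |·| ≈ 1, ∠ ≈ 0.57°
pole (1 + j1·0.2) = 1 + j0.2 → |·| ≈ 1.0198, ∠ ≈ 11.31°
pole (1 + j1·0.005) = 1 + j0.005 → |·| ≈ 1, ∠ ≈ 0.29°
|G| = 100 · 1.005 · 1 / (1.0198 · 1) ≈ 98.549
Gain = 20 log₁₀(98.549) ≈ 39.87 dB
∠G = (5.71° + 0.57°) − (11.31° + 0.29°) = -5.32°

39.9 dB, -5.3°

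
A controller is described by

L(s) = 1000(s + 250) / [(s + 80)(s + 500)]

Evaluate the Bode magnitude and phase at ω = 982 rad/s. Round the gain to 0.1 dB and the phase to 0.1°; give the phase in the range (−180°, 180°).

-0.6 dB, -72.6°

At s = jω = j982:
zero (s+250): 250 + j982 → |·| = √(250²+982²) = √1026824 ≈ 1013.3, ∠ = arctan(982/250) ≈ 75.72°
pole (s+80): 80 + j982 → |·| = √(80²+982²) = √970724 ≈ 985.25, ∠ = arctan(982/80) ≈ 85.34°
pole (s+500): 500 + j982 → |·| = √(500²+982²) = √1214324 ≈ 1102, ∠ = arctan(982/500) ≈ 63.02°
|L| = 1000 · 1013.3 / 1.0857e+06 ≈ 0.93331
Gain = 20 log₁₀(0.93331) ≈ -0.60 dB
∠L = 75.72° − 148.36° = -72.64°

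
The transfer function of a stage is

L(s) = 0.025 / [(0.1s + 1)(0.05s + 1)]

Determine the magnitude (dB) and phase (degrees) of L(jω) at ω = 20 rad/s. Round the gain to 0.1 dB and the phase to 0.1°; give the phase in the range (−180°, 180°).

-42.0 dB, -108.4°

At ω = 20 rad/s:
pole (1 + j20·0.1) = 1 + j2 → |·| ≈ 2.2361, ∠ ≈ 63.43°
pole (1 + j20·0.05) = 1 + j1 → |·| ≈ 1.4142, ∠ ≈ 45.00°
|L| = 0.025 · 1 / (2.2361 · 1.4142) ≈ 0.0079057
Gain = 20 log₁₀(0.0079057) ≈ -42.04 dB
∠L = (0°) − (63.43° + 45.00°) = -108.43°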